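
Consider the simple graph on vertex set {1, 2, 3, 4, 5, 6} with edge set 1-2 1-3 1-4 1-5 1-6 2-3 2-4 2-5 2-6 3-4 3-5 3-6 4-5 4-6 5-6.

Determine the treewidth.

5

A width-5 tree decomposition is:
Bags: B1 = {1, 2, 3, 4, 5, 6}
Tree: (single bag)
With just one bag of size 6, the width is 6 − 1 = 5, so tw(G) ≤ 5. Conversely, {1, 2, 3, 4, 5, 6} is a clique of size 6, and the vertices of any clique must share a bag in every tree decomposition; so some bag has ≥ 6 vertices and tw(G) ≥ 5. The upper and lower bounds meet at 5, so that is the treewidth.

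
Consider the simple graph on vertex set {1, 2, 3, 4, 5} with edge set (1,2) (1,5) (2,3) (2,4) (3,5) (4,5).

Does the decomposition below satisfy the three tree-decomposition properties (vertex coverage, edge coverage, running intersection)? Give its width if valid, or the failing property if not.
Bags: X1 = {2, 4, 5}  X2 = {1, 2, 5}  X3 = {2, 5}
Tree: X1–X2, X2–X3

A tree decomposition must satisfy three properties: every vertex lies in some bag; for every edge, both endpoints lie together in some bag; and for every vertex, the bags containing it form a connected subtree. Here vertex 3 appears in no bag, so the decomposition is invalid.

No — vertex 3 appears in no bag.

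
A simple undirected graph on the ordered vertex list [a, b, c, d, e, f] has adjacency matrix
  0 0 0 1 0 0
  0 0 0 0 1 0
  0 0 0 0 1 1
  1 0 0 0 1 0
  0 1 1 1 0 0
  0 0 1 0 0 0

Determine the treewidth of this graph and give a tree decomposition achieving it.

Each bag holds 2 vertices, so the decomposition has width 1, which upper-bounds the treewidth. Since G has at least one edge (e.g. d–e), it is not an edgeless graph, so tw(G) ≥ 1. The upper and lower bounds meet at 1, so that is the treewidth.

Treewidth 1.
One such decomposition:
Bags: B1 = {d, e}  B2 = {c, e}  B3 = {c, f}  B4 = {b, e}  B5 = {a, d}
Tree: B1–B2, B2–B3, B1–B4, B1–B5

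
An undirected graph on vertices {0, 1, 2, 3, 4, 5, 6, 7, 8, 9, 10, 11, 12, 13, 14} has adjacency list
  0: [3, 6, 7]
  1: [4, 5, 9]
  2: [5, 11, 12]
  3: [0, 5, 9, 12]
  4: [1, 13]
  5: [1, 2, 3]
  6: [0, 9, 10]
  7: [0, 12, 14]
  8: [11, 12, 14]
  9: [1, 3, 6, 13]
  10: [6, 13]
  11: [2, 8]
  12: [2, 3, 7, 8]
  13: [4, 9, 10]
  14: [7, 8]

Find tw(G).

3

A width-3 tree decomposition is:
Bags: B1 = {1, 4, 10, 13}  B2 = {1, 9, 10, 13}  B3 = {1, 6, 9, 10}  B4 = {1, 5, 6, 9}  B5 = {3, 5, 6, 9}  B6 = {0, 3, 5, 6}  B7 = {0, 2, 3, 5}  B8 = {0, 2, 3, 12}  B9 = {0, 2, 7, 12}  B10 = {2, 7, 11, 12}  B11 = {7, 8, 11, 12}  B12 = {7, 8, 11, 14}
Tree: B1–B2, B2–B3, B3–B4, B4–B5, B5–B6, B6–B7, B7–B8, B8–B9, B9–B10, B10–B11, B11–B12
Each bag holds 4 vertices, so the decomposition has width 3, which upper-bounds the treewidth. For the lower bound: the 4 vertex sets {4,10,13}, {1}, {9}, {0,3,5,6} are disjoint, each induces a connected subgraph, and every pair is joined by at least one edge of G. Contracting each set to a single vertex therefore yields K_{4} as a minor, and since treewidth is minor-monotone, tw(G) ≥ tw(K_{4}) = 3. Therefore the treewidth is 3.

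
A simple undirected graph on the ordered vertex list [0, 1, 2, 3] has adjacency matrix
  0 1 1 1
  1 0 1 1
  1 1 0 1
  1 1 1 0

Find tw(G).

3

A width-3 tree decomposition is:
Bags: B1 = {0, 1, 2, 3}
Tree: (single bag)
With just one bag of size 4, the width is 4 − 1 = 3, so tw(G) ≤ 3. Conversely, {0, 1, 2, 3} is a clique of size 4, and the vertices of any clique must share a bag in every tree decomposition; so some bag has ≥ 4 vertices and tw(G) ≥ 3. Therefore the treewidth is 3.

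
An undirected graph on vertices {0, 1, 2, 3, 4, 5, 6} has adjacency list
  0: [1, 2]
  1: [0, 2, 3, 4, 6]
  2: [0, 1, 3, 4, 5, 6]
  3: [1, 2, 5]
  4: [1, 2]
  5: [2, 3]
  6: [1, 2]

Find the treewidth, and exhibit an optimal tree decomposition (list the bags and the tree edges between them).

Treewidth 2.
One optimal decomposition is:
Bags: B1 = {1, 2, 3}  B2 = {0, 1, 2}  B3 = {2, 3, 5}  B4 = {1, 2, 4}  B5 = {1, 2, 6}
Tree: B1–B2, B1–B3, B1–B4, B1–B5

Every bag has size at most 3, so the width is 3 − 1 = 2 and tw(G) ≤ 2. On the other hand G contains the 3-clique {0, 1, 2}. A clique must lie in a single bag of any decomposition, so no decomposition can have width below 2. Hence tw(G) = 2 exactly.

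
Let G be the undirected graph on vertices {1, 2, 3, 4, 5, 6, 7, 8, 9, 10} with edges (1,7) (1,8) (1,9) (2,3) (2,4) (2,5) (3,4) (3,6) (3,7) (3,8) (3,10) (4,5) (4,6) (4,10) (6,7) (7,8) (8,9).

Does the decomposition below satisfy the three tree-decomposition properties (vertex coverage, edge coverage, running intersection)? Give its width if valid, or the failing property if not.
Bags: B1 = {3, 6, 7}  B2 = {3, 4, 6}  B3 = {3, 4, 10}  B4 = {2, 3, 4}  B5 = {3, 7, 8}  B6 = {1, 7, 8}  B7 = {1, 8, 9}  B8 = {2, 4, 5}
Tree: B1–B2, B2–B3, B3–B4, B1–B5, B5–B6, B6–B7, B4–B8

Vertex coverage: the bags together contain {1, 2, 3, 4, 5, 6, 7, 8, 9, 10}, the full vertex set. Edge coverage: each edge of G has both endpoints in at least one bag. Running intersection: for every vertex, the bags containing it form a connected subtree. All three properties hold, so this is a valid tree decomposition of width max|bag| − 1 = 2, and hence tw(G) ≤ 2.

Yes; width 2.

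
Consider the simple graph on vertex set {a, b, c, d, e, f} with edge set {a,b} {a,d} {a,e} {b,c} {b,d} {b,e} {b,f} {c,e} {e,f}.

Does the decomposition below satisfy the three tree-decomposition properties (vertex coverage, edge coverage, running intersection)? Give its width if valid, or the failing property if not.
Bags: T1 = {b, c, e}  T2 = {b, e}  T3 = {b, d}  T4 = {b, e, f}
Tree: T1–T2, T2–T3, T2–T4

No — vertex a appears in no bag.

A tree decomposition must satisfy three properties: every vertex lies in some bag; for every edge, both endpoints lie together in some bag; and for every vertex, the bags containing it form a connected subtree. Here vertex a appears in no bag, so the decomposition is invalid.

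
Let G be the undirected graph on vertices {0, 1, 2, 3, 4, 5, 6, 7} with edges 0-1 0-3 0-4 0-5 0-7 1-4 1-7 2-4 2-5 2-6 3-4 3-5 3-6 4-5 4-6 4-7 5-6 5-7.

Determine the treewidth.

A width-3 tree decomposition is:
Bags: B1 = {0, 3, 4, 5}  B2 = {0, 4, 5, 7}  B3 = {0, 1, 4, 7}  B4 = {3, 4, 5, 6}  B5 = {2, 4, 5, 6}
Tree: B1–B2, B2–B3, B1–B4, B4–B5
Each bag holds 4 vertices, so the decomposition has width 3, which upper-bounds the treewidth. For the lower bound, the 4 vertices {0, 1, 4, 7} are pairwise adjacent, and any tree decomposition puts a clique entirely inside one bag — forcing width ≥ 3. Therefore the treewidth is 3.

3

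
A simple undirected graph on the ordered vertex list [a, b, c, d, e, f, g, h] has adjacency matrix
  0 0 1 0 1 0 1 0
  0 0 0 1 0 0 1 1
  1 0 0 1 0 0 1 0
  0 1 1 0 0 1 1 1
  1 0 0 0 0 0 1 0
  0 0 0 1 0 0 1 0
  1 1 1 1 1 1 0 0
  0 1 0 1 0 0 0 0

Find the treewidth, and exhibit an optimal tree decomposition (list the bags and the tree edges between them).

Each bag holds 3 vertices, so the decomposition has width 2, which upper-bounds the treewidth. For the lower bound, the 3 vertices {c, d, g} are pairwise adjacent, and any tree decomposition puts a clique entirely inside one bag — forcing width ≥ 2. Combining the bounds, tw(G) = 2.

Treewidth 2.
One such decomposition:
Bags: B1 = {c, d, g}  B2 = {b, d, g}  B3 = {a, c, g}  B4 = {d, f, g}  B5 = {b, d, h}  B6 = {a, e, g}
Tree: B1–B2, B1–B3, B1–B4, B2–B5, B3–B6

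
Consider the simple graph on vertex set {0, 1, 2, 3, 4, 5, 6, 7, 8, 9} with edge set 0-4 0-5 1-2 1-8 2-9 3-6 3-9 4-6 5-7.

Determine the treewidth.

A width-1 tree decomposition is:
Bags: B1 = {1, 8}  B2 = {1, 2}  B3 = {2, 9}  B4 = {3, 9}  B5 = {3, 6}  B6 = {4, 6}  B7 = {0, 4}  B8 = {0, 5}  B9 = {5, 7}
Tree: B1–B2, B2–B3, B3–B4, B4–B5, B5–B6, B6–B7, B7–B8, B8–B9
Each bag holds 2 vertices, so the decomposition has width 1, which upper-bounds the treewidth. Any graph with an edge has treewidth ≥ 1, and G has the edge 8–1. The upper and lower bounds meet at 1, so that is the treewidth.

1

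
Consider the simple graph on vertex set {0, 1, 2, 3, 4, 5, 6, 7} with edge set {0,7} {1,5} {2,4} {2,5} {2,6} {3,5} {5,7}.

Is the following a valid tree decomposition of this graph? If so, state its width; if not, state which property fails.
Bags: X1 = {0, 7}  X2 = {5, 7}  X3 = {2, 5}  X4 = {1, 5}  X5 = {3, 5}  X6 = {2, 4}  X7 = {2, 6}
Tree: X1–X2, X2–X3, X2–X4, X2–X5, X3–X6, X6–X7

Every vertex of G appears in some bag (union = {0, 1, 2, 3, 4, 5, 6, 7}); every edge is covered by a bag; and for each vertex v the set of bags containing v is connected in the bag tree. The decomposition is therefore valid. The largest bag has 2 vertices, so the width is 1.

Yes; width 1.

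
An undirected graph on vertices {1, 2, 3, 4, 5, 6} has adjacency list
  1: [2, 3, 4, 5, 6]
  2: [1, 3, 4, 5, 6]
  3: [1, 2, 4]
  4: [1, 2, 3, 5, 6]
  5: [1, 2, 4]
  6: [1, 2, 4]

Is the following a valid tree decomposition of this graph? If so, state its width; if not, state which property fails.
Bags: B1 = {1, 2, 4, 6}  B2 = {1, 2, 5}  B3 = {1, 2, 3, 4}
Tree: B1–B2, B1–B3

No — edge (4,5) lies in no bag.

A tree decomposition must satisfy three properties: every vertex lies in some bag; for every edge, both endpoints lie together in some bag; and for every vertex, the bags containing it form a connected subtree. Here edge (4,5) lies in no bag, so the decomposition is invalid.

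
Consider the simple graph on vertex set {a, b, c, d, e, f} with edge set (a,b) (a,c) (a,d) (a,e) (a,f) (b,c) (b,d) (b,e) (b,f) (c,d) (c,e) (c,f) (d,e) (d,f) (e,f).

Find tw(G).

A width-5 tree decomposition is:
Bags: B1 = {a, b, c, d, e, f}
Tree: (single bag)
With just one bag of size 6, the width is 6 − 1 = 5, so tw(G) ≤ 5. Conversely, {a, b, c, d, e, f} is a clique of size 6, and the vertices of any clique must share a bag in every tree decomposition; so some bag has ≥ 6 vertices and tw(G) ≥ 5. Combining the bounds, tw(G) = 5.

5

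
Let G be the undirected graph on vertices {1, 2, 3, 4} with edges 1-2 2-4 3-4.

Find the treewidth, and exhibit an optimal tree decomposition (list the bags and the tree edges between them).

Treewidth 1.
Bags: B1 = {1, 2}  B2 = {2, 4}  B3 = {3, 4}
Tree: B1–B2, B2–B3

The largest bag has 2 vertices, giving width 1; this decomposition certifies tw(G) ≤ 1. Since G has at least one edge (e.g. 1–2), it is not an edgeless graph, so tw(G) ≥ 1. Hence tw(G) = 1 exactly.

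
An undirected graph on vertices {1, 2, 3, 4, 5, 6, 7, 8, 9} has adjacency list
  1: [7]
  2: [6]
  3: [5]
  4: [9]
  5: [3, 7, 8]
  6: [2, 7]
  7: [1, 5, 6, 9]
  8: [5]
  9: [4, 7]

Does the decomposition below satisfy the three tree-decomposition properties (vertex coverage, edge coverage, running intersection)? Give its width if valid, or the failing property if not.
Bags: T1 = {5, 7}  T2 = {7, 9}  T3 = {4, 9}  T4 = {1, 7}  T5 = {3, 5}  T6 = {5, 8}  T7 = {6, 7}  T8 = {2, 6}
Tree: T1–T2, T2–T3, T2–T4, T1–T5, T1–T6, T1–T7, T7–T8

Yes; width 1.

Vertex coverage: the bags together contain {1, 2, 3, 4, 5, 6, 7, 8, 9}, the full vertex set. Edge coverage: each edge of G has both endpoints in at least one bag. Running intersection: for every vertex, the bags containing it form a connected subtree. All three properties hold, so this is a valid tree decomposition of width max|bag| − 1 = 1, and hence tw(G) ≤ 1.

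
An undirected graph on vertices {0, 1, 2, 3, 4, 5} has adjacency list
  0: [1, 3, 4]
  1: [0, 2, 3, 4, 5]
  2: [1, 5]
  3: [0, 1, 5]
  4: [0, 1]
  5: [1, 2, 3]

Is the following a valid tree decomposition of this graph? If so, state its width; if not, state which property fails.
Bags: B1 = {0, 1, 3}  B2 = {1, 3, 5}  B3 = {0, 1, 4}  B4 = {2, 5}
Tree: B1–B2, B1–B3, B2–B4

A tree decomposition must satisfy three properties: every vertex lies in some bag; for every edge, both endpoints lie together in some bag; and for every vertex, the bags containing it form a connected subtree. Here edge (1,2) lies in no bag, so the decomposition is invalid.

No — edge (1,2) lies in no bag.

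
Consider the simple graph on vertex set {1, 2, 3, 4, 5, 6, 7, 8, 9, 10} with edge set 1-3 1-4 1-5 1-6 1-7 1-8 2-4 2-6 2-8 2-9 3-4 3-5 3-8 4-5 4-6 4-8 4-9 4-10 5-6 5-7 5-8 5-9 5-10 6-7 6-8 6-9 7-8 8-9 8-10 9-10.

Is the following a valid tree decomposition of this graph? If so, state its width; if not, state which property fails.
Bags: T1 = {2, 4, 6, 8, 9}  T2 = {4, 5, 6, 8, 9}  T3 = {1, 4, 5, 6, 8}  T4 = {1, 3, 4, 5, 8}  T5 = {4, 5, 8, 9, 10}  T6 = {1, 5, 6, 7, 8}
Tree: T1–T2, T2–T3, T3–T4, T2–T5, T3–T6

Checking the three conditions: (i) the bags cover all of {1, 2, 3, 4, 5, 6, 7, 8, 9, 10}; (ii) for each edge, some bag contains both endpoints; (iii) the bags containing any fixed vertex form a subtree. All hold, so the decomposition is valid with width 5 − 1 = 4.

Yes; width 4.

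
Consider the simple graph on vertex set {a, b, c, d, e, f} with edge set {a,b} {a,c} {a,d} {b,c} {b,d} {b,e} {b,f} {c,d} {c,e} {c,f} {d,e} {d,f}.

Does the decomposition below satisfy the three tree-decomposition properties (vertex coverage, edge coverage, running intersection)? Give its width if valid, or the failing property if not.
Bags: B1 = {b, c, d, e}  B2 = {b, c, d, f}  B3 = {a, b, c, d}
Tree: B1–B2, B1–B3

Yes; width 3.

Every vertex of G appears in some bag (union = {a, b, c, d, e, f}); every edge is covered by a bag; and for each vertex v the set of bags containing v is connected in the bag tree. The decomposition is therefore valid. The largest bag has 4 vertices, so the width is 3.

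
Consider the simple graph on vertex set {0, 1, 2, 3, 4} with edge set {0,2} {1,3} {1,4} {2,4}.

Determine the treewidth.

A width-1 tree decomposition is:
Bags: B1 = {0, 2}  B2 = {2, 4}  B3 = {1, 4}  B4 = {1, 3}
Tree: B1–B2, B2–B3, B3–B4
The largest bag has 2 vertices, giving width 1; this decomposition certifies tw(G) ≤ 1. Since G has at least one edge (e.g. 0–2), it is not an edgeless graph, so tw(G) ≥ 1. Hence tw(G) = 1 exactly.

1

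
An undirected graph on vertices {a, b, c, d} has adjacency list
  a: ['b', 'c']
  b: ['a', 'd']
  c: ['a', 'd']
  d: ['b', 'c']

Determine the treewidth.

A width-2 tree decomposition is:
Bags: B1 = {a, b, c}  B2 = {b, c, d}
Tree: B1–B2
Every bag has size at most 3, so the width is 3 − 1 = 2 and tw(G) ≤ 2. The edges b–a–c–d–b form a cycle, so G is not a tree and its treewidth is at least 2. Hence tw(G) = 2 exactly.

2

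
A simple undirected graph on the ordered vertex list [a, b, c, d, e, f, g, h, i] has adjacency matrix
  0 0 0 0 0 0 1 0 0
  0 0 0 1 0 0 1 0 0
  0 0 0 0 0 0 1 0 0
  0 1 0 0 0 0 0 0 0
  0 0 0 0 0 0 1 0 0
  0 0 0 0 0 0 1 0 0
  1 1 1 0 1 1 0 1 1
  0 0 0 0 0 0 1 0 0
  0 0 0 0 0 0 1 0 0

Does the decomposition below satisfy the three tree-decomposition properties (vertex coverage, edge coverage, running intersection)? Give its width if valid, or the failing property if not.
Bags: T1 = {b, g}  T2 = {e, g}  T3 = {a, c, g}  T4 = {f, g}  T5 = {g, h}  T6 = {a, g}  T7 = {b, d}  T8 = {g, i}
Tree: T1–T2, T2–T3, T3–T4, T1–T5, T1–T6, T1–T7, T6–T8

A tree decomposition must satisfy three properties: every vertex lies in some bag; for every edge, both endpoints lie together in some bag; and for every vertex, the bags containing it form a connected subtree. Here bags containing vertex a are not connected in the tree, so the decomposition is invalid.

No — bags containing vertex a are not connected in the tree.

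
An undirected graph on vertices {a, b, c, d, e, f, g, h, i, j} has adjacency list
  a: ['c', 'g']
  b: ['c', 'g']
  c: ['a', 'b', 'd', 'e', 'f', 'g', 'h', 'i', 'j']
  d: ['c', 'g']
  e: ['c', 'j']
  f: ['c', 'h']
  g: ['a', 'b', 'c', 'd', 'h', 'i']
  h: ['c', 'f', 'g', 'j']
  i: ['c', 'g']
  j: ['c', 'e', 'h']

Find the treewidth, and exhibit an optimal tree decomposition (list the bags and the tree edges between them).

Every bag has size at most 3, so the width is 3 − 1 = 2 and tw(G) ≤ 2. Conversely, {c, d, g} is a clique of size 3, and the vertices of any clique must share a bag in every tree decomposition; so some bag has ≥ 3 vertices and tw(G) ≥ 2. The upper and lower bounds meet at 2, so that is the treewidth.

Treewidth 2.
Bags: B1 = {b, c, g}  B2 = {c, g, h}  B3 = {a, c, g}  B4 = {c, f, h}  B5 = {c, g, i}  B6 = {c, d, g}  B7 = {c, h, j}  B8 = {c, e, j}
Tree: B1–B2, B2–B3, B2–B4, B2–B5, B5–B6, B4–B7, B7–B8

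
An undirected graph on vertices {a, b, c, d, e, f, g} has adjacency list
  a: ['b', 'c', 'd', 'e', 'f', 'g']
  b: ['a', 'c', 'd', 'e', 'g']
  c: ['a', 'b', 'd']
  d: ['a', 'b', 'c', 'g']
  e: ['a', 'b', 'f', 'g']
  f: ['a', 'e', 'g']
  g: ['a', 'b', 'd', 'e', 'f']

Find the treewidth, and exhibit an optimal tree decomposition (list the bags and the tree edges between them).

Treewidth 3.
One such decomposition:
Bags: B1 = {a, b, d, g}  B2 = {a, b, e, g}  B3 = {a, e, f, g}  B4 = {a, b, c, d}
Tree: B1–B2, B2–B3, B1–B4

Each bag holds 4 vertices, so the decomposition has width 3, which upper-bounds the treewidth. Conversely, {a, b, d, g} is a clique of size 4, and the vertices of any clique must share a bag in every tree decomposition; so some bag has ≥ 4 vertices and tw(G) ≥ 3. Hence tw(G) = 3 exactly.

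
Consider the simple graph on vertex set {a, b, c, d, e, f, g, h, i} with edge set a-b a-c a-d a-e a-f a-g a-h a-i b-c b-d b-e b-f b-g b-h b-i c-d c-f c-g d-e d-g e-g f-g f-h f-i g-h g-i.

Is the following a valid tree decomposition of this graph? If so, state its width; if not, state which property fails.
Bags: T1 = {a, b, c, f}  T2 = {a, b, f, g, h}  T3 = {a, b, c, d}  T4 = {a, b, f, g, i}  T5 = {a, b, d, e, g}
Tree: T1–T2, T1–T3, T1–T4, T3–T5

No — edge (g,c) lies in no bag.

A tree decomposition must satisfy three properties: every vertex lies in some bag; for every edge, both endpoints lie together in some bag; and for every vertex, the bags containing it form a connected subtree. Here edge (g,c) lies in no bag, so the decomposition is invalid.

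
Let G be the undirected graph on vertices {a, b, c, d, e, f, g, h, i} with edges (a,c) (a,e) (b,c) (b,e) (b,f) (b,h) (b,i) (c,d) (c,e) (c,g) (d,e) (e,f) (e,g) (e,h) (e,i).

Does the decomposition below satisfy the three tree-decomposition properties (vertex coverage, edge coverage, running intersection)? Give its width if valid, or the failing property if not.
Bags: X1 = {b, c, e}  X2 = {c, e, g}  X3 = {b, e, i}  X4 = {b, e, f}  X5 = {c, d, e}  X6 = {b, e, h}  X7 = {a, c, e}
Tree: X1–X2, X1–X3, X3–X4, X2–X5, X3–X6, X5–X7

Yes; width 2.

Every vertex of G appears in some bag (union = {a, b, c, d, e, f, g, h, i}); every edge is covered by a bag; and for each vertex v the set of bags containing v is connected in the bag tree. The decomposition is therefore valid. The largest bag has 3 vertices, so the width is 2.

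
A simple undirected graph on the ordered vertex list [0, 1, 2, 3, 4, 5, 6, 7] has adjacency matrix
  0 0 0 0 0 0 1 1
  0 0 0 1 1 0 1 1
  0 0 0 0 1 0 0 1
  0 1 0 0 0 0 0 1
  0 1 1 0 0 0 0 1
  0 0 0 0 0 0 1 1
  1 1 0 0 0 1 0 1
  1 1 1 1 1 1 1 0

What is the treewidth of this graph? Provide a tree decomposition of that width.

Every bag has size at most 3, so the width is 3 − 1 = 2 and tw(G) ≤ 2. Conversely, {0, 6, 7} is a clique of size 3, and the vertices of any clique must share a bag in every tree decomposition; so some bag has ≥ 3 vertices and tw(G) ≥ 2. The upper and lower bounds meet at 2, so that is the treewidth.

Treewidth 2.
One such decomposition:
Bags: B1 = {1, 6, 7}  B2 = {1, 3, 7}  B3 = {1, 4, 7}  B4 = {5, 6, 7}  B5 = {0, 6, 7}  B6 = {2, 4, 7}
Tree: B1–B2, B1–B3, B1–B4, B4–B5, B3–B6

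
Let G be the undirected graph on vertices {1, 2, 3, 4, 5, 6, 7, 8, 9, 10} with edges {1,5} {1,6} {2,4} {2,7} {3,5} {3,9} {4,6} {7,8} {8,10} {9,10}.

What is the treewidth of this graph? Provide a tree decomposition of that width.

Treewidth 2.
One optimal decomposition is:
Bags: B1 = {7, 8, 10}  B2 = {2, 7, 10}  B3 = {2, 4, 10}  B4 = {4, 6, 10}  B5 = {1, 6, 10}  B6 = {1, 5, 10}  B7 = {3, 5, 10}  B8 = {3, 9, 10}
Tree: B1–B2, B2–B3, B3–B4, B4–B5, B5–B6, B6–B7, B7–B8

Each bag holds 3 vertices, so the decomposition has width 2, which upper-bounds the treewidth. For the lower bound, G contains the cycle 10–8–7–2–4–6–1–5–3–9–10, so G is not a forest; only forests have treewidth ≤ 1, hence tw(G) ≥ 2. Combining the bounds, tw(G) = 2.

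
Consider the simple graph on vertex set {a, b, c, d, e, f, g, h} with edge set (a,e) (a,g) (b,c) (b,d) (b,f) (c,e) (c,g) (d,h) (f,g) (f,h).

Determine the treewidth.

A width-2 tree decomposition is:
Bags: B1 = {a, e, g}  B2 = {c, e, g}  B3 = {c, f, g}  B4 = {b, c, f}  B5 = {b, f, h}  B6 = {b, d, h}
Tree: B1–B2, B2–B3, B3–B4, B4–B5, B5–B6
The largest bag has 3 vertices, giving width 2; this decomposition certifies tw(G) ≤ 2. Since a–e–c–g–a is a cycle in G, G is not acyclic. Forests are exactly the graphs of treewidth ≤ 1, so tw(G) ≥ 2. Therefore the treewidth is 2.

2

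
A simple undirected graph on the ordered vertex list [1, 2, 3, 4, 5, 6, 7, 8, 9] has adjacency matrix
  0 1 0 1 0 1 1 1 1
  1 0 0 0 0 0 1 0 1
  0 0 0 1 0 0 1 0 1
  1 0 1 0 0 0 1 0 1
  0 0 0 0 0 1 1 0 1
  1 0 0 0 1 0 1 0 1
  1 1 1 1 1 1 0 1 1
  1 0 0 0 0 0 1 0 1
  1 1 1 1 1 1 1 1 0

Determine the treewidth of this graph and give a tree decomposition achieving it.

Each bag holds 4 vertices, so the decomposition has width 3, which upper-bounds the treewidth. Conversely, {1, 7, 8, 9} is a clique of size 4, and the vertices of any clique must share a bag in every tree decomposition; so some bag has ≥ 4 vertices and tw(G) ≥ 3. The upper and lower bounds meet at 3, so that is the treewidth.

Treewidth 3.
One optimal decomposition is:
Bags: B1 = {1, 6, 7, 9}  B2 = {1, 4, 7, 9}  B3 = {3, 4, 7, 9}  B4 = {1, 2, 7, 9}  B5 = {1, 7, 8, 9}  B6 = {5, 6, 7, 9}
Tree: B1–B2, B2–B3, B1–B4, B1–B5, B1–B6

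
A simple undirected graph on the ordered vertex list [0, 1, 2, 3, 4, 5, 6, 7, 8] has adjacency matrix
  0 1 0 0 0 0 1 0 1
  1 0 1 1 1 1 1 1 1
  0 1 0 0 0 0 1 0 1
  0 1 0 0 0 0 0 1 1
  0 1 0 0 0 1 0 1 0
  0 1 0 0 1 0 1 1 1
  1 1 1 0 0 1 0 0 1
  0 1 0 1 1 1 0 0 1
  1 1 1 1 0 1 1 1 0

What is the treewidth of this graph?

3

A width-3 tree decomposition is:
Bags: B1 = {1, 2, 6, 8}  B2 = {1, 5, 6, 8}  B3 = {1, 5, 7, 8}  B4 = {1, 4, 5, 7}  B5 = {0, 1, 6, 8}  B6 = {1, 3, 7, 8}
Tree: B1–B2, B2–B3, B3–B4, B1–B5, B3–B6
The largest bag has 4 vertices, giving width 3; this decomposition certifies tw(G) ≤ 3. For the lower bound, the 4 vertices {1, 3, 7, 8} are pairwise adjacent, and any tree decomposition puts a clique entirely inside one bag — forcing width ≥ 3. Combining the bounds, tw(G) = 3.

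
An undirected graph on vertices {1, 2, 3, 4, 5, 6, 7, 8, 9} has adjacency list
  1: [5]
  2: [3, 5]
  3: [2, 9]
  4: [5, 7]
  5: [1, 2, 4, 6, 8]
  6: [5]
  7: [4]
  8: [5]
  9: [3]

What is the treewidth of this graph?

A width-1 tree decomposition is:
Bags: B1 = {2, 5}  B2 = {5, 6}  B3 = {2, 3}  B4 = {4, 5}  B5 = {4, 7}  B6 = {3, 9}  B7 = {5, 8}  B8 = {1, 5}
Tree: B1–B2, B1–B3, B2–B4, B4–B5, B3–B6, B1–B7, B7–B8
Each bag holds 2 vertices, so the decomposition has width 1, which upper-bounds the treewidth. Since G has at least one edge (e.g. 5–2), it is not an edgeless graph, so tw(G) ≥ 1. Therefore the treewidth is 1.

1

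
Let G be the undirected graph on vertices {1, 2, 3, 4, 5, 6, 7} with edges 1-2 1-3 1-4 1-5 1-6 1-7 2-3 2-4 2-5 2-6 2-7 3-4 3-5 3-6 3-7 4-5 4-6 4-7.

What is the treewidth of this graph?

4

A width-4 tree decomposition is:
Bags: B1 = {1, 2, 3, 4, 6}  B2 = {1, 2, 3, 4, 7}  B3 = {1, 2, 3, 4, 5}
Tree: B1–B2, B1–B3
Each bag holds 5 vertices, so the decomposition has width 4, which upper-bounds the treewidth. For the lower bound, the 5 vertices {1, 2, 3, 4, 5} are pairwise adjacent, and any tree decomposition puts a clique entirely inside one bag — forcing width ≥ 4. Therefore the treewidth is 4.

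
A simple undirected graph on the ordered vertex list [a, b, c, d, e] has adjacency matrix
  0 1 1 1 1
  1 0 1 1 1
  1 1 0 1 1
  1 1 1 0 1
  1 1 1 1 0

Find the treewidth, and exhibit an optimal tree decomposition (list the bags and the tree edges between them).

With just one bag of size 5, the width is 5 − 1 = 4, so tw(G) ≤ 4. Conversely, {a, b, c, d, e} is a clique of size 5, and the vertices of any clique must share a bag in every tree decomposition; so some bag has ≥ 5 vertices and tw(G) ≥ 4. Therefore the treewidth is 4.

Treewidth 4.
Bags: B1 = {a, b, c, d, e}
Tree: (single bag)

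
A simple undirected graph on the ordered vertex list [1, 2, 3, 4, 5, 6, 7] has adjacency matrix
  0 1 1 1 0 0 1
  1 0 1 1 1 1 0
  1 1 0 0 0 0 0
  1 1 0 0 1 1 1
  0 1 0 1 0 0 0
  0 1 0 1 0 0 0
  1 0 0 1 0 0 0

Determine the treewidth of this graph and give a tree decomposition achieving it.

Every bag has size at most 3, so the width is 3 − 1 = 2 and tw(G) ≤ 2. For the lower bound, the 3 vertices {1, 2, 3} are pairwise adjacent, and any tree decomposition puts a clique entirely inside one bag — forcing width ≥ 2. Therefore the treewidth is 2.

Treewidth 2.
One such decomposition:
Bags: B1 = {1, 2, 4}  B2 = {1, 2, 3}  B3 = {2, 4, 5}  B4 = {2, 4, 6}  B5 = {1, 4, 7}
Tree: B1–B2, B1–B3, B3–B4, B1–B5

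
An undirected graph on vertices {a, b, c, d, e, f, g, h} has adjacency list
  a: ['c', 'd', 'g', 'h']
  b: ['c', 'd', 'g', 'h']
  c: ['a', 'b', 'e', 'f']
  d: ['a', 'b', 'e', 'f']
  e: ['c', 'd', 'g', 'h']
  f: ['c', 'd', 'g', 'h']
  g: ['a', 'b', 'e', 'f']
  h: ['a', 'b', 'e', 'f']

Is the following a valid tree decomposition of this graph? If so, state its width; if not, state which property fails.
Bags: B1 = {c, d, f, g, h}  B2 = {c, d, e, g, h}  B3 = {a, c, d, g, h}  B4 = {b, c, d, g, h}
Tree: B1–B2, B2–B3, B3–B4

Checking the three conditions: (i) the bags cover all of {a, b, c, d, e, f, g, h}; (ii) for each edge, some bag contains both endpoints; (iii) the bags containing any fixed vertex form a subtree. All hold, so the decomposition is valid with width 5 − 1 = 4.

Yes; width 4.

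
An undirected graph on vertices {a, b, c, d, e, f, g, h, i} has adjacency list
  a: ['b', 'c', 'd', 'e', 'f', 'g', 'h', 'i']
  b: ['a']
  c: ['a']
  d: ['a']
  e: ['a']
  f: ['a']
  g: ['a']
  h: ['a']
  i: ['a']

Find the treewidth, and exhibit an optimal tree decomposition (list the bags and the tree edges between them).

Treewidth 1.
Bags: B1 = {a, d}  B2 = {a, b}  B3 = {a, e}  B4 = {a, g}  B5 = {a, h}  B6 = {a, c}  B7 = {a, i}  B8 = {a, f}
Tree: B1–B2, B2–B3, B1–B4, B1–B5, B3–B6, B2–B7, B6–B8

Every bag has size at most 2, so the width is 2 − 1 = 1 and tw(G) ≤ 1. Any graph with an edge has treewidth ≥ 1, and G has the edge a–d. Therefore the treewidth is 1.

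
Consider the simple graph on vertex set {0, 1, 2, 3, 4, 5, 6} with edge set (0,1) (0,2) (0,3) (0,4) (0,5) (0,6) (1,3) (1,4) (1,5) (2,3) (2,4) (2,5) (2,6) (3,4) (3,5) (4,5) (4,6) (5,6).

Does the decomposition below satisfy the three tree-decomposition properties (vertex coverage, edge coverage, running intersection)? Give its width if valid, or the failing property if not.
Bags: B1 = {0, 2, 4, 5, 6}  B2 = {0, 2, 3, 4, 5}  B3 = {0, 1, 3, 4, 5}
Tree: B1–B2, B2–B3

Vertex coverage: the bags together contain {0, 1, 2, 3, 4, 5, 6}, the full vertex set. Edge coverage: each edge of G has both endpoints in at least one bag. Running intersection: for every vertex, the bags containing it form a connected subtree. All three properties hold, so this is a valid tree decomposition of width max|bag| − 1 = 4, and hence tw(G) ≤ 4.

Yes; width 4.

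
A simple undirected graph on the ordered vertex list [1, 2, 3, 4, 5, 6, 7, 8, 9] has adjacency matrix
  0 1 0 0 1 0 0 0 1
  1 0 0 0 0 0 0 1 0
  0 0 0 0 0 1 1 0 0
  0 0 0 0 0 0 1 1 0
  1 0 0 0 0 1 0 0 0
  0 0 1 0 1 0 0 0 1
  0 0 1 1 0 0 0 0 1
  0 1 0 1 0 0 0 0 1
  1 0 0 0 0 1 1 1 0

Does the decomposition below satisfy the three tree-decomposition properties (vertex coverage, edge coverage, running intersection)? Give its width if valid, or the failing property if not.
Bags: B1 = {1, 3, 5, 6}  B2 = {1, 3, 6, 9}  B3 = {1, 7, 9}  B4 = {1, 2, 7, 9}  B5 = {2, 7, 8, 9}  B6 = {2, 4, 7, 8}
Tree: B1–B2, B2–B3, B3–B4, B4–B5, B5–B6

A tree decomposition must satisfy three properties: every vertex lies in some bag; for every edge, both endpoints lie together in some bag; and for every vertex, the bags containing it form a connected subtree. Here edge (3,7) lies in no bag, so the decomposition is invalid.

No — edge (3,7) lies in no bag.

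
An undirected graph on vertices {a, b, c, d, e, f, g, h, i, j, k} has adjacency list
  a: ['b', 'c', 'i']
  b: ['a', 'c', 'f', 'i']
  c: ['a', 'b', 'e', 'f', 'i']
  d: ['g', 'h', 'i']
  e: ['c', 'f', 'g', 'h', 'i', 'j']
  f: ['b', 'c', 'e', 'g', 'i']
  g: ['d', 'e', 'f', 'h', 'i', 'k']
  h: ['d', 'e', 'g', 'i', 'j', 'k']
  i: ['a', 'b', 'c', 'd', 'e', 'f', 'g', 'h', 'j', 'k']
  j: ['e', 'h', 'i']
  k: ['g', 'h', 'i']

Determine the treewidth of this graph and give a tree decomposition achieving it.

Each bag holds 4 vertices, so the decomposition has width 3, which upper-bounds the treewidth. Conversely, {d, g, h, i} is a clique of size 4, and the vertices of any clique must share a bag in every tree decomposition; so some bag has ≥ 4 vertices and tw(G) ≥ 3. Therefore the treewidth is 3.

Treewidth 3.
One optimal decomposition is:
Bags: B1 = {e, f, g, i}  B2 = {c, e, f, i}  B3 = {b, c, f, i}  B4 = {e, g, h, i}  B5 = {a, b, c, i}  B6 = {g, h, i, k}  B7 = {d, g, h, i}  B8 = {e, h, i, j}
Tree: B1–B2, B2–B3, B1–B4, B3–B5, B4–B6, B4–B7, B4–B8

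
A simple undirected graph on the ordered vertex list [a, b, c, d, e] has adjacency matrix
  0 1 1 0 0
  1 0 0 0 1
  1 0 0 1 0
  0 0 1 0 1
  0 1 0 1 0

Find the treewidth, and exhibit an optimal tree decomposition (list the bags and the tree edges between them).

The largest bag has 3 vertices, giving width 2; this decomposition certifies tw(G) ≤ 2. For the lower bound, G contains the cycle c–d–e–b–a–c, so G is not a forest; only forests have treewidth ≤ 1, hence tw(G) ≥ 2. Therefore the treewidth is 2.

Treewidth 2.
Bags: B1 = {c, d, e}  B2 = {b, c, e}  B3 = {a, b, c}
Tree: B1–B2, B2–B3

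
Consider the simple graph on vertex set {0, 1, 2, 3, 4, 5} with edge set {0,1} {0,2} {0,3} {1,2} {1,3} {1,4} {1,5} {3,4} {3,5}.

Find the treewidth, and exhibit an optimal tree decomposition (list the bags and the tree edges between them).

Treewidth 2.
Bags: B1 = {0, 1, 3}  B2 = {0, 1, 2}  B3 = {1, 3, 4}  B4 = {1, 3, 5}
Tree: B1–B2, B1–B3, B1–B4

Each bag holds 3 vertices, so the decomposition has width 2, which upper-bounds the treewidth. For the lower bound, the 3 vertices {0, 1, 2} are pairwise adjacent, and any tree decomposition puts a clique entirely inside one bag — forcing width ≥ 2. Hence tw(G) = 2 exactly.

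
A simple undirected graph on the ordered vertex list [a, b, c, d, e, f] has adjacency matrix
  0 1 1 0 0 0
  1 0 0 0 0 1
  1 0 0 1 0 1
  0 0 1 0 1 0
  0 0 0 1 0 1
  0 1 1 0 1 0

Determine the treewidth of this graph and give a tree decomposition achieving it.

Each bag holds 3 vertices, so the decomposition has width 2, which upper-bounds the treewidth. The edges d–e–f–c–d form a cycle, so G is not a tree and its treewidth is at least 2. Combining the bounds, tw(G) = 2.

Treewidth 2.
One such decomposition:
Bags: B1 = {c, d, e}  B2 = {c, e, f}  B3 = {a, c, f}  B4 = {a, b, f}
Tree: B1–B2, B2–B3, B3–B4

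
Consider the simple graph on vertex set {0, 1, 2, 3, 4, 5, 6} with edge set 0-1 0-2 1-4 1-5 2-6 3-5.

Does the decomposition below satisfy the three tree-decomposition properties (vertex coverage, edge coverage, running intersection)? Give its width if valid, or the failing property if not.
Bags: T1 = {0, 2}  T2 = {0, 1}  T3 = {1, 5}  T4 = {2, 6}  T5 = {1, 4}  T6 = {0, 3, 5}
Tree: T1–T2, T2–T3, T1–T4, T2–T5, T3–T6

No — bags containing vertex 0 are not connected in the tree.

A tree decomposition must satisfy three properties: every vertex lies in some bag; for every edge, both endpoints lie together in some bag; and for every vertex, the bags containing it form a connected subtree. Here bags containing vertex 0 are not connected in the tree, so the decomposition is invalid.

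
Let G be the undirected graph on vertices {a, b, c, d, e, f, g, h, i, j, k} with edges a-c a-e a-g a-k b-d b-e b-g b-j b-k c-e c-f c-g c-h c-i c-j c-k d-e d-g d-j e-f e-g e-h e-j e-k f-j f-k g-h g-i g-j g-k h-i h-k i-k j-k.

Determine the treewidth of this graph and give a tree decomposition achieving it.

The largest bag has 5 vertices, giving width 4; this decomposition certifies tw(G) ≤ 4. On the other hand G contains the 5-clique {b, d, e, g, j}. A clique must lie in a single bag of any decomposition, so no decomposition can have width below 4. Combining the bounds, tw(G) = 4.

Treewidth 4.
One such decomposition:
Bags: B1 = {c, e, g, j, k}  B2 = {c, e, g, h, k}  B3 = {a, c, e, g, k}  B4 = {c, e, f, j, k}  B5 = {b, e, g, j, k}  B6 = {c, g, h, i, k}  B7 = {b, d, e, g, j}
Tree: B1–B2, B1–B3, B1–B4, B1–B5, B2–B6, B5–B7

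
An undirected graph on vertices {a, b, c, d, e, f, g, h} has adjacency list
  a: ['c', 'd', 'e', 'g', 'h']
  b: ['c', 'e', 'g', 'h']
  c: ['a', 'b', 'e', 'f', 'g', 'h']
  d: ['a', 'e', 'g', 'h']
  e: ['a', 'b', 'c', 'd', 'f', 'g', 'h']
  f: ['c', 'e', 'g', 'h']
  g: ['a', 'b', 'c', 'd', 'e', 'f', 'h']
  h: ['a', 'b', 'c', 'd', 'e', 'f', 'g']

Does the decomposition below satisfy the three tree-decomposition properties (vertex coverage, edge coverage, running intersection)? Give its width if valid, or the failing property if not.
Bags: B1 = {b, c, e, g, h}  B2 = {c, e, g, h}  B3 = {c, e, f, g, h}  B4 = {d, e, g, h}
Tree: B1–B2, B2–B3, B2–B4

No — vertex a appears in no bag.

A tree decomposition must satisfy three properties: every vertex lies in some bag; for every edge, both endpoints lie together in some bag; and for every vertex, the bags containing it form a connected subtree. Here vertex a appears in no bag, so the decomposition is invalid.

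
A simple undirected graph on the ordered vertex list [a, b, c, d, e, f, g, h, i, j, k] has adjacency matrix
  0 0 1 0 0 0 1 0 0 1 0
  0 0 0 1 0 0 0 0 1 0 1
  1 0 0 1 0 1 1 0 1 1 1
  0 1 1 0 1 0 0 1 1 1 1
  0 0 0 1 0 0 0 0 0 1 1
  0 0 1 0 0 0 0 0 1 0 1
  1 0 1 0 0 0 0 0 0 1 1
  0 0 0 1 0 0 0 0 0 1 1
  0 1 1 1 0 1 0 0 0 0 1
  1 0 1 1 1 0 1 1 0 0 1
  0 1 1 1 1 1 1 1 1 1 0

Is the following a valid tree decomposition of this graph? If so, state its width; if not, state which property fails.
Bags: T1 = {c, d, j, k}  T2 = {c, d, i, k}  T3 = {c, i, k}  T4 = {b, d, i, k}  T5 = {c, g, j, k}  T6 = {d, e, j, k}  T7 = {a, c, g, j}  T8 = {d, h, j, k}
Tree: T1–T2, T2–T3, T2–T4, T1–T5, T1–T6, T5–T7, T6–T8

No — vertex f appears in no bag.

A tree decomposition must satisfy three properties: every vertex lies in some bag; for every edge, both endpoints lie together in some bag; and for every vertex, the bags containing it form a connected subtree. Here vertex f appears in no bag, so the decomposition is invalid.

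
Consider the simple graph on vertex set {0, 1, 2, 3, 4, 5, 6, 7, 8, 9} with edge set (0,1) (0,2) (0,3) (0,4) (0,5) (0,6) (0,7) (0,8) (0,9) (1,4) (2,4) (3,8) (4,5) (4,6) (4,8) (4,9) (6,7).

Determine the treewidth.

2

A width-2 tree decomposition is:
Bags: B1 = {0, 4, 8}  B2 = {0, 2, 4}  B3 = {0, 4, 5}  B4 = {0, 4, 6}  B5 = {0, 4, 9}  B6 = {0, 3, 8}  B7 = {0, 6, 7}  B8 = {0, 1, 4}
Tree: B1–B2, B1–B3, B3–B4, B3–B5, B1–B6, B4–B7, B2–B8
Every bag has size at most 3, so the width is 3 − 1 = 2 and tw(G) ≤ 2. For the lower bound, the 3 vertices {0, 3, 8} are pairwise adjacent, and any tree decomposition puts a clique entirely inside one bag — forcing width ≥ 2. The upper and lower bounds meet at 2, so that is the treewidth.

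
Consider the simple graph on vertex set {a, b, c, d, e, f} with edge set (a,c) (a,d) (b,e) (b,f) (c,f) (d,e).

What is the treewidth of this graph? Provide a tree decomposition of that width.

Treewidth 2.
One optimal decomposition is:
Bags: B1 = {b, e, f}  B2 = {c, e, f}  B3 = {a, c, e}  B4 = {a, d, e}
Tree: B1–B2, B2–B3, B3–B4

The largest bag has 3 vertices, giving width 2; this decomposition certifies tw(G) ≤ 2. The edges e–b–f–c–a–d–e form a cycle, so G is not a tree and its treewidth is at least 2. The upper and lower bounds meet at 2, so that is the treewidth.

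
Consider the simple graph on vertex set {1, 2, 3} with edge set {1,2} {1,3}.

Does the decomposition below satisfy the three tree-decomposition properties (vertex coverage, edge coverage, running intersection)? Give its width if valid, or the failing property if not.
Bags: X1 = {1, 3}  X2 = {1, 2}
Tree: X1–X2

Yes; width 1.

Every vertex of G appears in some bag (union = {1, 2, 3}); every edge is covered by a bag; and for each vertex v the set of bags containing v is connected in the bag tree. The decomposition is therefore valid. The largest bag has 2 vertices, so the width is 1.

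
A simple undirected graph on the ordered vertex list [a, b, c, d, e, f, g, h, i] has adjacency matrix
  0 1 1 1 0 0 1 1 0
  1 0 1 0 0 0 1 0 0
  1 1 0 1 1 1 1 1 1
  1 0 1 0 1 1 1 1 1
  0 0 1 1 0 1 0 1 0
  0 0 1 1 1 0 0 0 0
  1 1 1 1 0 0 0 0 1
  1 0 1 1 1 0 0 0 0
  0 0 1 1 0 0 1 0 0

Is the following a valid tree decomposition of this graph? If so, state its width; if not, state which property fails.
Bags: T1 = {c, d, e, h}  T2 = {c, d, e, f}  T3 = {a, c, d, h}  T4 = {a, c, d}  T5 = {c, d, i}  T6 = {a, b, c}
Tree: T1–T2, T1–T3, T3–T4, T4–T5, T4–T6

A tree decomposition must satisfy three properties: every vertex lies in some bag; for every edge, both endpoints lie together in some bag; and for every vertex, the bags containing it form a connected subtree. Here vertex g appears in no bag, so the decomposition is invalid.

No — vertex g appears in no bag.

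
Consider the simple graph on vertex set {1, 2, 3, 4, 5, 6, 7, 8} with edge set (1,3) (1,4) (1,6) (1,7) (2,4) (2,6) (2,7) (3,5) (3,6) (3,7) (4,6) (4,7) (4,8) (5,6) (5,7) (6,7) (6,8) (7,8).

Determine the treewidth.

3

A width-3 tree decomposition is:
Bags: B1 = {1, 3, 6, 7}  B2 = {1, 4, 6, 7}  B3 = {4, 6, 7, 8}  B4 = {3, 5, 6, 7}  B5 = {2, 4, 6, 7}
Tree: B1–B2, B2–B3, B1–B4, B3–B5
Each bag holds 4 vertices, so the decomposition has width 3, which upper-bounds the treewidth. For the lower bound, the 4 vertices {1, 3, 6, 7} are pairwise adjacent, and any tree decomposition puts a clique entirely inside one bag — forcing width ≥ 3. Combining the bounds, tw(G) = 3.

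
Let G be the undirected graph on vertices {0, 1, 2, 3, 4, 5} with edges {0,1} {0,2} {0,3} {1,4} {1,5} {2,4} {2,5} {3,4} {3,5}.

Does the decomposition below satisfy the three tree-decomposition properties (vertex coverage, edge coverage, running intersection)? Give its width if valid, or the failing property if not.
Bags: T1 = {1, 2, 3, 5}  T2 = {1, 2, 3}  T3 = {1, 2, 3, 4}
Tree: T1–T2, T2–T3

A tree decomposition must satisfy three properties: every vertex lies in some bag; for every edge, both endpoints lie together in some bag; and for every vertex, the bags containing it form a connected subtree. Here vertex 0 appears in no bag, so the decomposition is invalid.

No — vertex 0 appears in no bag.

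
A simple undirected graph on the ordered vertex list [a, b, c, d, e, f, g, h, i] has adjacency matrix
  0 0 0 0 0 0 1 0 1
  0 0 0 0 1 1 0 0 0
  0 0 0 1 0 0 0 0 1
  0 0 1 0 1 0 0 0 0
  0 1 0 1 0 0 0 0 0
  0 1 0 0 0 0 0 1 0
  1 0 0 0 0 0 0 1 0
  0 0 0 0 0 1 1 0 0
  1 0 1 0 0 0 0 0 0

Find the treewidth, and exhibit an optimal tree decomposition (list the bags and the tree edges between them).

Each bag holds 3 vertices, so the decomposition has width 2, which upper-bounds the treewidth. The edges f–b–e–d–c–i–a–g–h–f form a cycle, so G is not a tree and its treewidth is at least 2. Combining the bounds, tw(G) = 2.

Treewidth 2.
One optimal decomposition is:
Bags: B1 = {b, e, f}  B2 = {d, e, f}  B3 = {c, d, f}  B4 = {c, f, i}  B5 = {a, f, i}  B6 = {a, f, g}  B7 = {f, g, h}
Tree: B1–B2, B2–B3, B3–B4, B4–B5, B5–B6, B6–B7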